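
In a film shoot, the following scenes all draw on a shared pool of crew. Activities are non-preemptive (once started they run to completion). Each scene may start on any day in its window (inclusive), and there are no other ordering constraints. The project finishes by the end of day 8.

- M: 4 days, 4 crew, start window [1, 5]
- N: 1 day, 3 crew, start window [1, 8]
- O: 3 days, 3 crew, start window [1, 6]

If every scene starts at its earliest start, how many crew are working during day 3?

7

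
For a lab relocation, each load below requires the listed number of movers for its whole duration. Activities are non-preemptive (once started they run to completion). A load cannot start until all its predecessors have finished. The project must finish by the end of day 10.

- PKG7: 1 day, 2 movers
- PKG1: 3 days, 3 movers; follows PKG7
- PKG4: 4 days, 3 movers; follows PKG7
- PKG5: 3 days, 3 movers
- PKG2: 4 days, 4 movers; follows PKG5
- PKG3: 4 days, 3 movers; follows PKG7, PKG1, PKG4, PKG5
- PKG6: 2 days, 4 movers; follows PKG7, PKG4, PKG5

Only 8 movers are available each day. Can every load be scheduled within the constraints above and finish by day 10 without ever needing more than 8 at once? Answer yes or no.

The minimum achievable peak is 9; 8 < 9, so no feasible schedule stays within the cap.

no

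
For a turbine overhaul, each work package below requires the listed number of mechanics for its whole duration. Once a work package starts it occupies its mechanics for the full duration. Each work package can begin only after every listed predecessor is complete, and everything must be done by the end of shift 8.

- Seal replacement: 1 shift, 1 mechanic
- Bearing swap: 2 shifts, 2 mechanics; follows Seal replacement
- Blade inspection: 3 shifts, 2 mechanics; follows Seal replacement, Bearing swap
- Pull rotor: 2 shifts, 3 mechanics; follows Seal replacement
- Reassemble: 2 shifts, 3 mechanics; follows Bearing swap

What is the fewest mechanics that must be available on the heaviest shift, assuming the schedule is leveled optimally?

Schedule Seal replacement@1, Bearing swap@2, Blade inspection@4, Pull rotor@2, Reassemble@4: s1:1  s2:5  s3:5  s4:5  s5:5  s6:2  s7:0  s8:0 — peak 5.

5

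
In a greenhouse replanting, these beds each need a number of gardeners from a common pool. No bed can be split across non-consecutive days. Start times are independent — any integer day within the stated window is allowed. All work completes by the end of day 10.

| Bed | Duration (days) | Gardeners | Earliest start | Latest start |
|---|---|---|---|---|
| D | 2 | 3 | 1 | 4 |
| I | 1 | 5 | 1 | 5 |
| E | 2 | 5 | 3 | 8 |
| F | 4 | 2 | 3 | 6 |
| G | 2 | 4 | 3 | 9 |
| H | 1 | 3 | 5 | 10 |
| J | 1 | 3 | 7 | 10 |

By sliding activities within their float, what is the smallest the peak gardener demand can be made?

6

Early-start (D@1, I@1, E@3, F@3, G@3, H@5, J@7) gives peak 11: d1:8  d2:3  d3:11  d4:11  d5:5  d6:2  d7:3  d8:0  d9:0  d10:0.
Shift I→3, E→4, F→6, G→6, H→8, J→9.
Schedule D@1, I@3, E@4, F@6, G@6, H@8, J@9: d1:3  d2:3  d3:5  d4:5  d5:5  d6:6  d7:6  d8:5  d9:5  d10:0 — peak 6.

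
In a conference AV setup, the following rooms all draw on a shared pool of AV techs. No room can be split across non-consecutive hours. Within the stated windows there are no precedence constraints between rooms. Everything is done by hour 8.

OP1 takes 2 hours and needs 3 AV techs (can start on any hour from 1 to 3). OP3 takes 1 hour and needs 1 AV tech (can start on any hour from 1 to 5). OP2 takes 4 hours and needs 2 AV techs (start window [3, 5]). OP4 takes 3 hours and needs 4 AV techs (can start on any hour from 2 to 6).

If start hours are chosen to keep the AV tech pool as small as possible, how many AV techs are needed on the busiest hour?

6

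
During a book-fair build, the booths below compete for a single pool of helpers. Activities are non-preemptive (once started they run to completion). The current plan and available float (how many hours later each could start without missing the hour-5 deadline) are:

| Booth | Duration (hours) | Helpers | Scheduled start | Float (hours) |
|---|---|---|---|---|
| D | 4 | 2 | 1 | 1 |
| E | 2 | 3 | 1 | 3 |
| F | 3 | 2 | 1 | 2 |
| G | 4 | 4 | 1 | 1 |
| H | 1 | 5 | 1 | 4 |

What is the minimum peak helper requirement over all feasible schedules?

Early-start (D@1, E@1, F@1, G@1, H@1) gives peak 16: h1:16  h2:11  h3:8  h4:6  h5:0.
Shift F→3, H→5.
Schedule D@1, E@1, F@3, G@1, H@5: h1:9  h2:9  h3:8  h4:8  h5:7 — peak 9.
Total helper-hours = 41 over 5 hours ⇒ peak ≥ ⌈41/5⌉ = 9, so 9 is optimal.

9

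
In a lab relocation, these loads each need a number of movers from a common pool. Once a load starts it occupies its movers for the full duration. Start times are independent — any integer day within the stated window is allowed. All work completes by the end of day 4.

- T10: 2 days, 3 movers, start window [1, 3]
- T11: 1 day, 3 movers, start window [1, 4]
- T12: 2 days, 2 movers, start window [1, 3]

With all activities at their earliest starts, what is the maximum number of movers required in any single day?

Early-start schedule: T10@1, T11@1, T12@1.
Load per day: day 1: 8, day 2: 5, day 3: 0, day 4: 0.
Peak is 8.

8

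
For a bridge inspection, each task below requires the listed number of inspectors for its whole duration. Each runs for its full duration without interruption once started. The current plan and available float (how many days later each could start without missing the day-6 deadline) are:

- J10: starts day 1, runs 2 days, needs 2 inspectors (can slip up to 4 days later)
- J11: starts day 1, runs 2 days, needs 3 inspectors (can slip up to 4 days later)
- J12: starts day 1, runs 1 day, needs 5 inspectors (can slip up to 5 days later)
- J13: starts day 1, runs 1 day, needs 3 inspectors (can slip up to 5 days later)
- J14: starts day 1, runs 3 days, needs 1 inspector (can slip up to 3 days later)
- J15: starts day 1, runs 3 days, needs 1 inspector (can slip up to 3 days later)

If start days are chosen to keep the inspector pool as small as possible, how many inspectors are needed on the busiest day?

5

Early-start (J10@1, J11@1, J12@1, J13@1, J14@1, J15@1) gives peak 15: d1:15  d2:7  d3:2  d4:0  d5:0  d6:0.
Shift J12→3, J13→4, J14→4, J15→4.
Schedule J10@1, J11@1, J12@3, J13@4, J14@4, J15@4: d1:5  d2:5  d3:5  d4:5  d5:2  d6:2 — peak 5.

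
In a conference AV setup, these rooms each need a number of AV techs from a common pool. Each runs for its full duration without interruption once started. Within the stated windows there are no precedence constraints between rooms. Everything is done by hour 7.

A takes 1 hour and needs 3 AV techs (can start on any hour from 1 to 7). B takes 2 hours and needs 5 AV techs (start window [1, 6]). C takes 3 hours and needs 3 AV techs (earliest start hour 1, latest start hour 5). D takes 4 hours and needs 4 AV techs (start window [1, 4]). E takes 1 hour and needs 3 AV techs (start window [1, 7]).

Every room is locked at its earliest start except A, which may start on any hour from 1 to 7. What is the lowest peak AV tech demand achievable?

15

A@1: h1:18  h2:12  h3:7  h4:4  h5:0  h6:0  h7:0 → peak 18
A@2: h1:15  h2:15  h3:7  h4:4  h5:0  h6:0  h7:0 → peak 15
A@3: h1:15  h2:12  h3:10  h4:4  h5:0  h6:0  h7:0 → peak 15
A@4: h1:15  h2:12  h3:7  h4:7  h5:0  h6:0  h7:0 → peak 15
A@5: h1:15  h2:12  h3:7  h4:4  h5:3  h6:0  h7:0 → peak 15
A@6: h1:15  h2:12  h3:7  h4:4  h5:0  h6:3  h7:0 → peak 15
A@7: h1:15  h2:12  h3:7  h4:4  h5:0  h6:0  h7:3 → peak 15
Best is A@2, peak 15.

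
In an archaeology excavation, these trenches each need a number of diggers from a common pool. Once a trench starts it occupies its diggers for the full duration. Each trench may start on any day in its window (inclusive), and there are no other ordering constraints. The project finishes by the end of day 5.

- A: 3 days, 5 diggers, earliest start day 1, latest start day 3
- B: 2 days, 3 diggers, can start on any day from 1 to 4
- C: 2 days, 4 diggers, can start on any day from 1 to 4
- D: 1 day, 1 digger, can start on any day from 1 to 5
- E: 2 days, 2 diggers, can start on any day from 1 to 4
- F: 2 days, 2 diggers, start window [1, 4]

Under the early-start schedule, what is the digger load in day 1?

17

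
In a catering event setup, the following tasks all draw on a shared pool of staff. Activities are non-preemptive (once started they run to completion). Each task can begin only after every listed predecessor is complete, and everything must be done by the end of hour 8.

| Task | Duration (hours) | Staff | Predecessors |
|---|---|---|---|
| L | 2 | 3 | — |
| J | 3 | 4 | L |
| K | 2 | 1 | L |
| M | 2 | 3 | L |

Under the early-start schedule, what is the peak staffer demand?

Early-start schedule: L@1, J@3, K@3, M@3.
Load per hour: hour 1: 3, hour 2: 3, hour 3: 8, hour 4: 8, hour 5: 4, hour 6: 0, hour 7: 0, hour 8: 0.
Peak is 8.

8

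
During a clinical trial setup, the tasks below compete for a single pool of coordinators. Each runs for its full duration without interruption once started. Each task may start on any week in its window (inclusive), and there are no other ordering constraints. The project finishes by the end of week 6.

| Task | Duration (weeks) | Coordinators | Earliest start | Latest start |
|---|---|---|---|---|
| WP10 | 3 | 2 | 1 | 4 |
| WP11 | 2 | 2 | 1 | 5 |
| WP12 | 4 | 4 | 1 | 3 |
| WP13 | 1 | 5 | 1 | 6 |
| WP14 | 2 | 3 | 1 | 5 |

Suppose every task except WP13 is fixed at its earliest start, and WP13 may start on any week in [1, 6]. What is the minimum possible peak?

WP13@1: w1:16  w2:11  w3:6  w4:4  w5:0  w6:0 → peak 16
WP13@2: w1:11  w2:16  w3:6  w4:4  w5:0  w6:0 → peak 16
WP13@3: w1:11  w2:11  w3:11  w4:4  w5:0  w6:0 → peak 11
WP13@4: w1:11  w2:11  w3:6  w4:9  w5:0  w6:0 → peak 11
WP13@5: w1:11  w2:11  w3:6  w4:4  w5:5  w6:0 → peak 11
WP13@6: w1:11  w2:11  w3:6  w4:4  w5:0  w6:5 → peak 11
Best is WP13@3, peak 11.

11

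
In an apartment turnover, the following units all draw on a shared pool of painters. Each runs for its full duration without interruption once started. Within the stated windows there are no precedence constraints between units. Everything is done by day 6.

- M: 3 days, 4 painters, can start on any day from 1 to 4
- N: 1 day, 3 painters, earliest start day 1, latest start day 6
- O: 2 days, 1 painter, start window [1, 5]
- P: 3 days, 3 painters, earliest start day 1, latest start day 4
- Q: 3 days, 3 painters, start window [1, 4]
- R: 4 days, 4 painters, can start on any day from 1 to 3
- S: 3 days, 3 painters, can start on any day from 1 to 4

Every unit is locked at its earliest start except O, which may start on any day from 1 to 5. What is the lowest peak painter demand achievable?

20

O@1: d1:21  d2:18  d3:17  d4:4  d5:0  d6:0 → peak 21
O@2: d1:20  d2:18  d3:18  d4:4  d5:0  d6:0 → peak 20
O@3: d1:20  d2:17  d3:18  d4:5  d5:0  d6:0 → peak 20
O@4: d1:20  d2:17  d3:17  d4:5  d5:1  d6:0 → peak 20
O@5: d1:20  d2:17  d3:17  d4:4  d5:1  d6:1 → peak 20
Best is O@2, peak 20.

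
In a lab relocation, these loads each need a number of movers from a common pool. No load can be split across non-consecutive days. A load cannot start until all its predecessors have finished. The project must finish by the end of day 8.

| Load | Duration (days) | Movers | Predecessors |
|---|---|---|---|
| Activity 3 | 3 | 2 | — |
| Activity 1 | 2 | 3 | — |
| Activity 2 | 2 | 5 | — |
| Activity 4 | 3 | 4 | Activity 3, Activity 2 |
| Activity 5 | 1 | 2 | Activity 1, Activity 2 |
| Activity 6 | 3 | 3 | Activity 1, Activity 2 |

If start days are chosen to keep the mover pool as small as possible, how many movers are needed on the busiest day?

7

Early-start (Activity 3@1, Activity 1@1, Activity 2@1, Activity 4@4, Activity 5@3, Activity 6@3) gives peak 10: d1:10  d2:10  d3:7  d4:7  d5:7  d6:4  d7:0  d8:0.
Shift Activity 2→3, Activity 4→5, Activity 5→5, Activity 6→6.
Schedule Activity 3@1, Activity 1@1, Activity 2@3, Activity 4@5, Activity 5@5, Activity 6@6: d1:5  d2:5  d3:7  d4:5  d5:6  d6:7  d7:7  d8:3 — peak 7.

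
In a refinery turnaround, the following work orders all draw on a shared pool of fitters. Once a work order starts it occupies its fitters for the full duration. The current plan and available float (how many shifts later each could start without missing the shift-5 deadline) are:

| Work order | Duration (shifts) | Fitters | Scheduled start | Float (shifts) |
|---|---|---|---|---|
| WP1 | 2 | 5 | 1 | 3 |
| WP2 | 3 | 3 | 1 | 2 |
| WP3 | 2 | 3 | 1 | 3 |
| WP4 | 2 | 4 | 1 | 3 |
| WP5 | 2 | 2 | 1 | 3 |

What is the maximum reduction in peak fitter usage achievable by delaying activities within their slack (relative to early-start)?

8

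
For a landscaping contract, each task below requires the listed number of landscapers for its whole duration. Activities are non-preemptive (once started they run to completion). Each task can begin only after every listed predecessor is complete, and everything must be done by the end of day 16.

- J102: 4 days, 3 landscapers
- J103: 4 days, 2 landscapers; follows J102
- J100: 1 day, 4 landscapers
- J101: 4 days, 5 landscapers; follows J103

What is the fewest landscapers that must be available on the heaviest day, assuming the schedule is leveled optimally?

5

Early-start (J102@1, J103@5, J100@1, J101@9) gives peak 7: d1:7  d2:3  d3:3  d4:3  d5:2  d6:2  d7:2  d8:2  d9:5  d10:5  d11:5  d12:5  d13:0  d14:0  d15:0  d16:0.
Shift J100→9, J101→10.
Schedule J102@1, J103@5, J100@9, J101@10: d1:3  d2:3  d3:3  d4:3  d5:2  d6:2  d7:2  d8:2  d9:4  d10:5  d11:5  d12:5  d13:5  d14:0  d15:0  d16:0 — peak 5.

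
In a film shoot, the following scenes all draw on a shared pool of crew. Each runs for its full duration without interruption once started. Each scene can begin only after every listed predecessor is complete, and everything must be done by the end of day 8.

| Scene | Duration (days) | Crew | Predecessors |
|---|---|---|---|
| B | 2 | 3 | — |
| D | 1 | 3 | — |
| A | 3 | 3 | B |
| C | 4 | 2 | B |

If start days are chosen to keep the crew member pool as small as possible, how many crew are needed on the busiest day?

5

Early-start (B@1, D@1, A@3, C@3) gives peak 6: d1:6  d2:3  d3:5  d4:5  d5:5  d6:2  d7:0  d8:0.
Shift D→3, A→4.
Schedule B@1, D@3, A@4, C@3: d1:3  d2:3  d3:5  d4:5  d5:5  d6:5  d7:0  d8:0 — peak 5.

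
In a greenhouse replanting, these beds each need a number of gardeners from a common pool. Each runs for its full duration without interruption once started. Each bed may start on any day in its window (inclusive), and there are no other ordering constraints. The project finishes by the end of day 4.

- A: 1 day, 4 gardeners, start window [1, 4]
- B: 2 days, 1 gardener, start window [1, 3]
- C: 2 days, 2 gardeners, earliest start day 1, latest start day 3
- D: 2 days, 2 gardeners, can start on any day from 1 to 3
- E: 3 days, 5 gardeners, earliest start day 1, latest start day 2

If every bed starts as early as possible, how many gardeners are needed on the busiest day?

Early-start schedule: A@1, B@1, C@1, D@1, E@1.
Load per day: day 1: 14, day 2: 10, day 3: 5, day 4: 0.
Peak is 14.

14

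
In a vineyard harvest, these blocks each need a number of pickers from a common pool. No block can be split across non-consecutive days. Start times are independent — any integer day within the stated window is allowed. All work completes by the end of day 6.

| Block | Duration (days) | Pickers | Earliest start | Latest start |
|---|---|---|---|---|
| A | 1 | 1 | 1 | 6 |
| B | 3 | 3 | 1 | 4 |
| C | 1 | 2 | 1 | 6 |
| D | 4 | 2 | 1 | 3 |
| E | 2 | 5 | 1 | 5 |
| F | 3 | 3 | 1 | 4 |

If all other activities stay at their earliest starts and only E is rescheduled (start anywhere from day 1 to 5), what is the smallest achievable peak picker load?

11

E@1: d1:16  d2:13  d3:8  d4:2  d5:0  d6:0 → peak 16
E@2: d1:11  d2:13  d3:13  d4:2  d5:0  d6:0 → peak 13
E@3: d1:11  d2:8  d3:13  d4:7  d5:0  d6:0 → peak 13
E@4: d1:11  d2:8  d3:8  d4:7  d5:5  d6:0 → peak 11
E@5: d1:11  d2:8  d3:8  d4:2  d5:5  d6:5 → peak 11
Best is E@4, peak 11.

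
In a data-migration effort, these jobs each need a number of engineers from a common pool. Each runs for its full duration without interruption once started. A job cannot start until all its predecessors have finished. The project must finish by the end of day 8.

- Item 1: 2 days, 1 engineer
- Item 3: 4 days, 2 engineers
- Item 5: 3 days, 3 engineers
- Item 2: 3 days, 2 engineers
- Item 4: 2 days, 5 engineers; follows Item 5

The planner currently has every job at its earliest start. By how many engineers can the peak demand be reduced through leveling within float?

Early-start peak: d1:8  d2:8  d3:7  d4:7  d5:5  d6:0  d7:0  d8:0 ⇒ 8.
Leveled (Item 1@1, Item 3@1, Item 5@4, Item 2@1, Item 4@7): d1:5  d2:5  d3:4  d4:5  d5:3  d6:3  d7:5  d8:5 ⇒ 5.
Reduction 8 − 5 = 3.

3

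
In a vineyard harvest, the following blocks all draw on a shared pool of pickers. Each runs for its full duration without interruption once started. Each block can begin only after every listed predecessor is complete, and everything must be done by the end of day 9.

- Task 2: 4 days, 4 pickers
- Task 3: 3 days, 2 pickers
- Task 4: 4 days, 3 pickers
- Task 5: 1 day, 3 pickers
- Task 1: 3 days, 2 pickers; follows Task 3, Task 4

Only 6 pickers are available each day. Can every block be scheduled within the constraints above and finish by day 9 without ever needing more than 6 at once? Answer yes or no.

Schedule Task 2@5, Task 3@1, Task 4@1, Task 5@4, Task 1@5: d1:5  d2:5  d3:5  d4:6  d5:6  d6:6  d7:6  d8:4  d9:0 — peak 6 ≤ 6.

yes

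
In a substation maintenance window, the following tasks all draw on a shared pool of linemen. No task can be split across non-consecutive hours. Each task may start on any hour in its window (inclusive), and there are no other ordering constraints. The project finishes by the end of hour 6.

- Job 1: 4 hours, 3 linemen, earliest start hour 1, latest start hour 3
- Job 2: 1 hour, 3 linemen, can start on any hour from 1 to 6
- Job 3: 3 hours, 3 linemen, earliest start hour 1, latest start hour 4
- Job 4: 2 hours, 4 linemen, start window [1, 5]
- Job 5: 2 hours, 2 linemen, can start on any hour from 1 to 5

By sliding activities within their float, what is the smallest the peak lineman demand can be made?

Early-start (Job 1@1, Job 2@1, Job 3@1, Job 4@1, Job 5@1) gives peak 15: h1:15  h2:12  h3:6  h4:3  h5:0  h6:0.
Shift Job 3→2, Job 4→5, Job 5→5.
Schedule Job 1@1, Job 2@1, Job 3@2, Job 4@5, Job 5@5: h1:6  h2:6  h3:6  h4:6  h5:6  h6:6 — peak 6.
Total lineman-hours = 36 over 6 hours ⇒ peak ≥ ⌈36/6⌉ = 6, so 6 is optimal.

6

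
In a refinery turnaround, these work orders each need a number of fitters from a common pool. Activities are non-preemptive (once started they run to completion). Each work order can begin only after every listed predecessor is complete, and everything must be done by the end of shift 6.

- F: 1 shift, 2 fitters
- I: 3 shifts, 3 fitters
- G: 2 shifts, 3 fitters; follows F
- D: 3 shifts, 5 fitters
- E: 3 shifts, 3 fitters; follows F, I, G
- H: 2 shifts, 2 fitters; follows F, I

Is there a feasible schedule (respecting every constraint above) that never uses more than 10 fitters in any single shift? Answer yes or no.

yes

Schedule F@1, I@1, G@2, D@4, E@4, H@4: s1:5  s2:6  s3:6  s4:10  s5:10  s6:8 — peak 10 ≤ 10.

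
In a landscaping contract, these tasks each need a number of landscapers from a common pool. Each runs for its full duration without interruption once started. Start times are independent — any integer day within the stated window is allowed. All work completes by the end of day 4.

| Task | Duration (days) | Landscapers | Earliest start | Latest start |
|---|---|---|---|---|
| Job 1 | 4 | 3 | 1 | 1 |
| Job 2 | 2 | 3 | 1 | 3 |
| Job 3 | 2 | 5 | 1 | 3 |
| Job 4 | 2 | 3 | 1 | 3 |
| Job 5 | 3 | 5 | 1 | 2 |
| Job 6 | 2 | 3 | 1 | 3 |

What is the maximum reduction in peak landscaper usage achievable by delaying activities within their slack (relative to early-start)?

6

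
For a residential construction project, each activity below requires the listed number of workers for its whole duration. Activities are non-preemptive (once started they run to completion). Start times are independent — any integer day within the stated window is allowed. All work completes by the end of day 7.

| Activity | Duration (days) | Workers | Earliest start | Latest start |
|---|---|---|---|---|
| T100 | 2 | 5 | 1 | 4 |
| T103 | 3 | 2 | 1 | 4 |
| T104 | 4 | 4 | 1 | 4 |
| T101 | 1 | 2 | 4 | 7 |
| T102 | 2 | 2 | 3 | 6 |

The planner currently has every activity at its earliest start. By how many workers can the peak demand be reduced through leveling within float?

5

Early-start peak: d1:11  d2:11  d3:8  d4:8  d5:0  d6:0  d7:0 ⇒ 11.
Leveled (T100@1, T103@3, T104@3, T101@7, T102@6): d1:5  d2:5  d3:6  d4:6  d5:6  d6:6  d7:4 ⇒ 6.
Reduction 11 − 6 = 5.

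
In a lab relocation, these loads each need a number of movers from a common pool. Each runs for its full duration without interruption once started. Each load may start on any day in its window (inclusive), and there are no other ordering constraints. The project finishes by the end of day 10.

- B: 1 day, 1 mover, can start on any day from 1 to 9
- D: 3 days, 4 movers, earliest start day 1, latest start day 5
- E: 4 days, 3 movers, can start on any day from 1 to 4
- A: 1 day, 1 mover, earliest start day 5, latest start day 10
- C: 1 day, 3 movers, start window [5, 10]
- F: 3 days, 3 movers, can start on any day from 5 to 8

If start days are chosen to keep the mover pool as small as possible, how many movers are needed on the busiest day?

6

Early-start (B@1, D@1, E@1, A@5, C@5, F@5) gives peak 8: d1:8  d2:7  d3:7  d4:3  d5:7  d6:3  d7:3  d8:0  d9:0  d10:0.
Shift E→4, C→6, F→7.
Schedule B@1, D@1, E@4, A@5, C@6, F@7: d1:5  d2:4  d3:4  d4:3  d5:4  d6:6  d7:6  d8:3  d9:3  d10:0 — peak 6.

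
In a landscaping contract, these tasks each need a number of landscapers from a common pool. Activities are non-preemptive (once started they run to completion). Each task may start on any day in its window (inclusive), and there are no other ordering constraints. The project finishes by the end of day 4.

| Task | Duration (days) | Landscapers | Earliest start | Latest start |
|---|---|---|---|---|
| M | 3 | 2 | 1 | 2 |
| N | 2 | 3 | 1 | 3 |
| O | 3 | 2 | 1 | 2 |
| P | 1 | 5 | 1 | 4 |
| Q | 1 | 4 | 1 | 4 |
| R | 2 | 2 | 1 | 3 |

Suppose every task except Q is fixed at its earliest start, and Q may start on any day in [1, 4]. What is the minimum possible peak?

14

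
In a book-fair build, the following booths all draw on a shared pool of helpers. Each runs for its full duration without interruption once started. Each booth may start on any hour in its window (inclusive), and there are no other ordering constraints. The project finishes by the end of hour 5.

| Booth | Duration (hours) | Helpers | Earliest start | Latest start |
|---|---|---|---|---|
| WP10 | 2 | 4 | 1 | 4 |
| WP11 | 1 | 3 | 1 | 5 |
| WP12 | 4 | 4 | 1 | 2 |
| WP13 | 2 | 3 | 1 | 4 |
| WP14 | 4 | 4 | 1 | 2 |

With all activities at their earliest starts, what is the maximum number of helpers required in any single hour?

Early-start schedule: WP10@1, WP11@1, WP12@1, WP13@1, WP14@1.
Load per hour: hour 1: 18, hour 2: 15, hour 3: 8, hour 4: 8, hour 5: 0.
Peak is 18.

18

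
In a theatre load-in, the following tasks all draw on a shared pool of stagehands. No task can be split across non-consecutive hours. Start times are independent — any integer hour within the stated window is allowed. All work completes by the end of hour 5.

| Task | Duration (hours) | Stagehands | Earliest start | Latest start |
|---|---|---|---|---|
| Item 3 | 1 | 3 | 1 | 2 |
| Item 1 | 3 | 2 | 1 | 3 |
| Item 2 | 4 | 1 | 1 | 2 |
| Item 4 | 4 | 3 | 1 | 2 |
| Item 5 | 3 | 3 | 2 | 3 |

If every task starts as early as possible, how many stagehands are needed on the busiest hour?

9

Early-start schedule: Item 3@1, Item 1@1, Item 2@1, Item 4@1, Item 5@2.
Load per hour: hour 1: 9, hour 2: 9, hour 3: 9, hour 4: 7, hour 5: 0.
Peak is 9.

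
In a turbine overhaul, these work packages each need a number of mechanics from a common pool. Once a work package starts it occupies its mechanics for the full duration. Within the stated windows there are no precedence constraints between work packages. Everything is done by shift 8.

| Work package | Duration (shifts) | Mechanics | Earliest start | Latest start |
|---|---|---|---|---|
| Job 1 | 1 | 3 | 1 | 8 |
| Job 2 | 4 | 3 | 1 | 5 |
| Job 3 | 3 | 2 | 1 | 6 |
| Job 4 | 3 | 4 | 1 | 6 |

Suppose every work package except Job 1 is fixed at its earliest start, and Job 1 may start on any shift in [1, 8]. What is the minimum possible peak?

9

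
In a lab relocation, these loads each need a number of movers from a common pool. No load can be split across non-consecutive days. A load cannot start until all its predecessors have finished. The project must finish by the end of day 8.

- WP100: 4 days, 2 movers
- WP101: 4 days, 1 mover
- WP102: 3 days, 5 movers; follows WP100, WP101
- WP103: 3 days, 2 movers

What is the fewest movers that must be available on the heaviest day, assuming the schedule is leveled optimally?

Schedule WP100@1, WP101@1, WP102@5, WP103@1: d1:5  d2:5  d3:5  d4:3  d5:5  d6:5  d7:5  d8:0 — peak 5.
Total mover-days = 33 over 8 days ⇒ peak ≥ ⌈33/8⌉ = 5, so 5 is optimal.

5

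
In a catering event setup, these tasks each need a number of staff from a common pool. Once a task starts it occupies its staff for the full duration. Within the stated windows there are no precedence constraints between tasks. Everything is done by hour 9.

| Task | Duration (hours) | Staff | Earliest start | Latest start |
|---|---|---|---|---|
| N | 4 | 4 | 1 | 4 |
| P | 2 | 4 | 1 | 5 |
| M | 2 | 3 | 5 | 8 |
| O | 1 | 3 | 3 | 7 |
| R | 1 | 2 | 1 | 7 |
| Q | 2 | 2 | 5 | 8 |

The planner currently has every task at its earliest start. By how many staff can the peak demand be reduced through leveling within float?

5

Early-start peak: h1:10  h2:8  h3:7  h4:4  h5:5  h6:5  h7:0  h8:0  h9:0 ⇒ 10.
Leveled (N@1, P@5, M@8, O@7, R@7, Q@8): h1:4  h2:4  h3:4  h4:4  h5:4  h6:4  h7:5  h8:5  h9:5 ⇒ 5.
Reduction 10 − 5 = 5.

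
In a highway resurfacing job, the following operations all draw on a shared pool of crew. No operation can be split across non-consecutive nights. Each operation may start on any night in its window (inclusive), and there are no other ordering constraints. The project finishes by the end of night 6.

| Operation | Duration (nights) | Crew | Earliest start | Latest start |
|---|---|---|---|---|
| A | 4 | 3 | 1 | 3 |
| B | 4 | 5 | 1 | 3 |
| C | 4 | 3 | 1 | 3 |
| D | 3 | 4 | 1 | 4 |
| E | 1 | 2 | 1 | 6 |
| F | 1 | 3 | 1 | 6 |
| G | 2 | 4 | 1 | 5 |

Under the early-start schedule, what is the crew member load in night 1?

At early start, night 1 has: A, B, C, D, E, F, G.
Demand: 3 + 5 + 3 + 4 + 2 + 3 + 4 = 24.

24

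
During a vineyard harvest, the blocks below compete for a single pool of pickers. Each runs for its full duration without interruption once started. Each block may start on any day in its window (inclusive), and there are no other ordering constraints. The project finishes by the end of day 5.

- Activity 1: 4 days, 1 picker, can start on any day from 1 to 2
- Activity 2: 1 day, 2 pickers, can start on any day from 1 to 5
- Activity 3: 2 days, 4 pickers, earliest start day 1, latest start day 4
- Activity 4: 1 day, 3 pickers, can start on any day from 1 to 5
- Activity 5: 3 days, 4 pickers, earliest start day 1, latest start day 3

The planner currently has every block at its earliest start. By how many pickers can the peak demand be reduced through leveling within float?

7

Early-start peak: d1:14  d2:9  d3:5  d4:1  d5:0 ⇒ 14.
Leveled (Activity 1@1, Activity 2@1, Activity 3@1, Activity 4@5, Activity 5@3): d1:7  d2:5  d3:5  d4:5  d5:7 ⇒ 7.
Reduction 14 − 7 = 7.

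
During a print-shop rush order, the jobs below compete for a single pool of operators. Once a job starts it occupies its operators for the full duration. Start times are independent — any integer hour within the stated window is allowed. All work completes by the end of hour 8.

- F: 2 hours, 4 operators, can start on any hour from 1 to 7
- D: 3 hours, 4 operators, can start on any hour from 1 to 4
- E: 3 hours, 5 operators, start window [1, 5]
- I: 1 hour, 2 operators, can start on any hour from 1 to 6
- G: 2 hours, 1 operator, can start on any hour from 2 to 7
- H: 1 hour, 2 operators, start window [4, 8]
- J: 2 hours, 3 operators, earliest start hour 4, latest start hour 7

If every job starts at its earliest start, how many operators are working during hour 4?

At early start, hour 4 has: H, J.
Demand: 2 + 3 = 5.

5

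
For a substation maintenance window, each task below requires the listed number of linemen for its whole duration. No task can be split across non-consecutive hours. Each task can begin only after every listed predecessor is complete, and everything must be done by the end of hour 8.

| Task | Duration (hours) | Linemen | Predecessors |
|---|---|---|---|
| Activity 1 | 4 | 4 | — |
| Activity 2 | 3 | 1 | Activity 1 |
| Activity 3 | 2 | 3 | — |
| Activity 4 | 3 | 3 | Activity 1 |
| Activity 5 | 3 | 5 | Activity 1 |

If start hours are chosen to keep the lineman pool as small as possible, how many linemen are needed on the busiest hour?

Schedule Activity 1@1, Activity 2@5, Activity 3@1, Activity 4@5, Activity 5@5: h1:7  h2:7  h3:4  h4:4  h5:9  h6:9  h7:9  h8:0 — peak 9.

9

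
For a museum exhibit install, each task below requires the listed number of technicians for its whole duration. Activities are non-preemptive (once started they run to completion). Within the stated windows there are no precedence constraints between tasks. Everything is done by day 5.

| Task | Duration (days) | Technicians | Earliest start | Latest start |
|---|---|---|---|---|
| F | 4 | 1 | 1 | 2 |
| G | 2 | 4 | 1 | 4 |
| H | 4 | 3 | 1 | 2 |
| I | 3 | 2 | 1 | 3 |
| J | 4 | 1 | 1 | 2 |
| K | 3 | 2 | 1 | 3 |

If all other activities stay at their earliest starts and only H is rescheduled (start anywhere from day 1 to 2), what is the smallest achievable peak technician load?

H@1: d1:13  d2:13  d3:9  d4:5  d5:0 → peak 13
H@2: d1:10  d2:13  d3:9  d4:5  d5:3 → peak 13
Best is H@1, peak 13.

13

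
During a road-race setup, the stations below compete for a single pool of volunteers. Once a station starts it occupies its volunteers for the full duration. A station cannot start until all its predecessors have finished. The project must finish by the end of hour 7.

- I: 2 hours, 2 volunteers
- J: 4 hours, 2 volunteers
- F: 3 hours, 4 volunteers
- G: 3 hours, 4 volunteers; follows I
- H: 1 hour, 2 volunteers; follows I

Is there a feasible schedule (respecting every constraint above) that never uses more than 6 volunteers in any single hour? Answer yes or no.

yes

Schedule I@1, J@3, F@1, G@4, H@7: h1:6  h2:6  h3:6  h4:6  h5:6  h6:6  h7:2 — peak 6 ≤ 6.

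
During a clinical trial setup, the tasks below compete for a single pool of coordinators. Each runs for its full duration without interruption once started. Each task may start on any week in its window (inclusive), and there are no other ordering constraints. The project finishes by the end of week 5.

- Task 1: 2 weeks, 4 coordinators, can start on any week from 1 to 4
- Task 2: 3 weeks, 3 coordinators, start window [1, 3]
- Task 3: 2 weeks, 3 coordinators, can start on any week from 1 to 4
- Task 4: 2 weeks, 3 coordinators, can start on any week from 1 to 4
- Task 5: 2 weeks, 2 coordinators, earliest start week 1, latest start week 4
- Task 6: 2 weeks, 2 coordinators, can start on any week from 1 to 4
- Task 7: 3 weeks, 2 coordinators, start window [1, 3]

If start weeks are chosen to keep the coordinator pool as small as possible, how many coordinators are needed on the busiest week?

10

Early-start (Task 1@1, Task 2@1, Task 3@1, Task 4@1, Task 5@1, Task 6@1, Task 7@1) gives peak 19: w1:19  w2:19  w3:5  w4:0  w5:0.
Shift Task 4→3, Task 5→3, Task 6→4, Task 7→3.
Schedule Task 1@1, Task 2@1, Task 3@1, Task 4@3, Task 5@3, Task 6@4, Task 7@3: w1:10  w2:10  w3:10  w4:9  w5:4 — peak 10.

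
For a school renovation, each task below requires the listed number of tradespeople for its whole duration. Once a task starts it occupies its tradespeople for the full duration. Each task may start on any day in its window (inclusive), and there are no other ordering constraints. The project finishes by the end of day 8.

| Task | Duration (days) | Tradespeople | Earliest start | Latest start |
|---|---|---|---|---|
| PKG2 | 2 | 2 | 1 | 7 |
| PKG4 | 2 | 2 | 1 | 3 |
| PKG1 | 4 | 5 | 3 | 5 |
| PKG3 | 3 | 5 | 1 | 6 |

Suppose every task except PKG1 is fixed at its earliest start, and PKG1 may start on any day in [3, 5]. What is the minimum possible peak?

PKG1@3: d1:9  d2:9  d3:10  d4:5  d5:5  d6:5  d7:0  d8:0 → peak 10
PKG1@4: d1:9  d2:9  d3:5  d4:5  d5:5  d6:5  d7:5  d8:0 → peak 9
PKG1@5: d1:9  d2:9  d3:5  d4:0  d5:5  d6:5  d7:5  d8:5 → peak 9
Best is PKG1@4, peak 9.

9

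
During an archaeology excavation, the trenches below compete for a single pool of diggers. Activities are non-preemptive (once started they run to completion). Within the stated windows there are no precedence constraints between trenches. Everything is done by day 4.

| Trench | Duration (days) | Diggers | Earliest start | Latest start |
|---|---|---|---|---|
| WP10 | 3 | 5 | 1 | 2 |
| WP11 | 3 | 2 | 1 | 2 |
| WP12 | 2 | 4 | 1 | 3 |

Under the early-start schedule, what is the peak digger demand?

Early-start schedule: WP10@1, WP11@1, WP12@1.
Load per day: day 1: 11, day 2: 11, day 3: 7, day 4: 0.
Peak is 11.

11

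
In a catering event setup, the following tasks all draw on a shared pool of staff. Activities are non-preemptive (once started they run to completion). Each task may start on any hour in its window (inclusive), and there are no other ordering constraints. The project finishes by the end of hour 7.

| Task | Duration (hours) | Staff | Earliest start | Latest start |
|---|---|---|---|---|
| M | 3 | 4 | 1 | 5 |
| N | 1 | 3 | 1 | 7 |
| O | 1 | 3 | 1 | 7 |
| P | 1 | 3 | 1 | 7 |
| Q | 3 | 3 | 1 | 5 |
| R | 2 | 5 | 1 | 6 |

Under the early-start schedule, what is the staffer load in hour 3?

At early start, hour 3 has: M, Q.
Demand: 4 + 3 = 7.

7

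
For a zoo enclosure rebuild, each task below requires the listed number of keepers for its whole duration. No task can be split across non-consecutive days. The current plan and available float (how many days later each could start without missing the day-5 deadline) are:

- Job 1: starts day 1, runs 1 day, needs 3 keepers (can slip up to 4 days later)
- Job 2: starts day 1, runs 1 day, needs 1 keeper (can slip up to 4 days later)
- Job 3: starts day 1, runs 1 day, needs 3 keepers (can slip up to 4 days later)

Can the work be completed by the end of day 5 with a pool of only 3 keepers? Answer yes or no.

Schedule Job 1@1, Job 2@2, Job 3@3: d1:3  d2:1  d3:3  d4:0  d5:0 — peak 3 ≤ 3.

yes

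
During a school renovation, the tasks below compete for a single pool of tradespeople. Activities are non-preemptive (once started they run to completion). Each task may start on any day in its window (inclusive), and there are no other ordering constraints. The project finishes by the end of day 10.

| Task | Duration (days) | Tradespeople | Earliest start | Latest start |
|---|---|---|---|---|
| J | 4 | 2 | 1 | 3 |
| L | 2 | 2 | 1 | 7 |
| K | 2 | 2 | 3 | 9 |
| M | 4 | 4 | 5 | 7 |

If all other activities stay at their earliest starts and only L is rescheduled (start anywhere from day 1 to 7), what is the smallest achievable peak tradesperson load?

L@1: d1:4  d2:4  d3:4  d4:4  d5:4  d6:4  d7:4  d8:4  d9:0  d10:0 → peak 4
L@2: d1:2  d2:4  d3:6  d4:4  d5:4  d6:4  d7:4  d8:4  d9:0  d10:0 → peak 6
L@3: d1:2  d2:2  d3:6  d4:6  d5:4  d6:4  d7:4  d8:4  d9:0  d10:0 → peak 6
L@4: d1:2  d2:2  d3:4  d4:6  d5:6  d6:4  d7:4  d8:4  d9:0  d10:0 → peak 6
L@5: d1:2  d2:2  d3:4  d4:4  d5:6  d6:6  d7:4  d8:4  d9:0  d10:0 → peak 6
L@6: d1:2  d2:2  d3:4  d4:4  d5:4  d6:6  d7:6  d8:4  d9:0  d10:0 → peak 6
L@7: d1:2  d2:2  d3:4  d4:4  d5:4  d6:4  d7:6  d8:6  d9:0  d10:0 → peak 6
Best is L@1, peak 4.

4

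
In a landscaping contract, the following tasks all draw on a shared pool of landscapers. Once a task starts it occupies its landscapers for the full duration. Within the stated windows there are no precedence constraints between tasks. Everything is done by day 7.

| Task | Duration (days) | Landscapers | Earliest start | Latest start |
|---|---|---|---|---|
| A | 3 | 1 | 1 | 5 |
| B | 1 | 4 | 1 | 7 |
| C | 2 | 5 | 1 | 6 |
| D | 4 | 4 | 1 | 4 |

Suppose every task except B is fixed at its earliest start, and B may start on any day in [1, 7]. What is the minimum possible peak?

B@1: d1:14  d2:10  d3:5  d4:4  d5:0  d6:0  d7:0 → peak 14
B@2: d1:10  d2:14  d3:5  d4:4  d5:0  d6:0  d7:0 → peak 14
B@3: d1:10  d2:10  d3:9  d4:4  d5:0  d6:0  d7:0 → peak 10
B@4: d1:10  d2:10  d3:5  d4:8  d5:0  d6:0  d7:0 → peak 10
B@5: d1:10  d2:10  d3:5  d4:4  d5:4  d6:0  d7:0 → peak 10
B@6: d1:10  d2:10  d3:5  d4:4  d5:0  d6:4  d7:0 → peak 10
B@7: d1:10  d2:10  d3:5  d4:4  d5:0  d6:0  d7:4 → peak 10
Best is B@3, peak 10.

10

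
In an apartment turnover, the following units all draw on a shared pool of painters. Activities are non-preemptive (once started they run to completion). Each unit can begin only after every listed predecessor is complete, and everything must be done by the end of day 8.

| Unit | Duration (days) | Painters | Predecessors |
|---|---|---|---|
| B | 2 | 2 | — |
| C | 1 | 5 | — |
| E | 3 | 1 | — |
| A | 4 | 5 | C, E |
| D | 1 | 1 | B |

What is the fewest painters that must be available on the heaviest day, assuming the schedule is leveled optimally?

Early-start (B@1, C@1, E@1, A@4, D@3) gives peak 8: d1:8  d2:3  d3:2  d4:5  d5:5  d6:5  d7:5  d8:0.
Shift C→4, A→5.
Schedule B@1, C@4, E@1, A@5, D@3: d1:3  d2:3  d3:2  d4:5  d5:5  d6:5  d7:5  d8:5 — peak 5.
Total painter-days = 33 over 8 days ⇒ peak ≥ ⌈33/8⌉ = 5, so 5 is optimal.

5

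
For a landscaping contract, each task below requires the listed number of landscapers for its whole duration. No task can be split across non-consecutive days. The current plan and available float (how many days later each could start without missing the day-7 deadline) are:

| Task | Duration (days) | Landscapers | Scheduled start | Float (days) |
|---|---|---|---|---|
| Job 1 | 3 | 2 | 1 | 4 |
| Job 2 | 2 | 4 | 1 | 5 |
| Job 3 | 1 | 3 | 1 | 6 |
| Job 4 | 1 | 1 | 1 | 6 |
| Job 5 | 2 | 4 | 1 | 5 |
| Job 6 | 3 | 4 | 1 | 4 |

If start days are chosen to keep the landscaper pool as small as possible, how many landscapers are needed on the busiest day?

7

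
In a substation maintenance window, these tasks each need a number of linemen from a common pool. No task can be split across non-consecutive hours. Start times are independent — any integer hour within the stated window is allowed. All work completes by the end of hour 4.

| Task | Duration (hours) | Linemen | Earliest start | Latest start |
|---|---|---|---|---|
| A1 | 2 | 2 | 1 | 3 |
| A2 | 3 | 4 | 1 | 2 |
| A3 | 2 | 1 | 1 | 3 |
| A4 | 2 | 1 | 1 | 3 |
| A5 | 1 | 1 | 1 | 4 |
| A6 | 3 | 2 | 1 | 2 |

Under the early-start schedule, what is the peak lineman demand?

11

Early-start schedule: A1@1, A2@1, A3@1, A4@1, A5@1, A6@1.
Load per hour: hour 1: 11, hour 2: 10, hour 3: 6, hour 4: 0.
Peak is 11.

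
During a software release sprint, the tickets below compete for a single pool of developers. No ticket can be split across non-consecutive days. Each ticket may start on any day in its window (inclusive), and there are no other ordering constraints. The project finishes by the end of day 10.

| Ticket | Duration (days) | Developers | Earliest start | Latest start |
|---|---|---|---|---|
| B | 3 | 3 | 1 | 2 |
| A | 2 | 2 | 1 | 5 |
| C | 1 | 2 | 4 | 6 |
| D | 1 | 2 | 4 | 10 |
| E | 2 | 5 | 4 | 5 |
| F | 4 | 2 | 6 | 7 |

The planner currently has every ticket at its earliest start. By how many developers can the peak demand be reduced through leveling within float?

Early-start peak: d1:5  d2:5  d3:3  d4:9  d5:5  d6:2  d7:2  d8:2  d9:2  d10:0 ⇒ 9.
Leveled (B@1, A@1, C@4, D@4, E@5, F@7): d1:5  d2:5  d3:3  d4:4  d5:5  d6:5  d7:2  d8:2  d9:2  d10:2 ⇒ 5.
Reduction 9 − 5 = 4.

4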